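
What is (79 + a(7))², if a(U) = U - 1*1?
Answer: 7225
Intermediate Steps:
a(U) = -1 + U (a(U) = U - 1 = -1 + U)
(79 + a(7))² = (79 + (-1 + 7))² = (79 + 6)² = 85² = 7225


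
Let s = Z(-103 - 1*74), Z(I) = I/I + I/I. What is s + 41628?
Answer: 41630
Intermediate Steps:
Z(I) = 2 (Z(I) = 1 + 1 = 2)
s = 2
s + 41628 = 2 + 41628 = 41630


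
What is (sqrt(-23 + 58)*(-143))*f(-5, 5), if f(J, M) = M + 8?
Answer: -1859*sqrt(35) ≈ -10998.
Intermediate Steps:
f(J, M) = 8 + M
(sqrt(-23 + 58)*(-143))*f(-5, 5) = (sqrt(-23 + 58)*(-143))*(8 + 5) = (sqrt(35)*(-143))*13 = -143*sqrt(35)*13 = -1859*sqrt(35)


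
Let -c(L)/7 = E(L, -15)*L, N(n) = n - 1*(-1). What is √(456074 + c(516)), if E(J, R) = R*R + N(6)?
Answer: I*√381910 ≈ 617.99*I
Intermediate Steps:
N(n) = 1 + n (N(n) = n + 1 = 1 + n)
E(J, R) = 7 + R² (E(J, R) = R*R + (1 + 6) = R² + 7 = 7 + R²)
c(L) = -1624*L (c(L) = -7*(7 + (-15)²)*L = -7*(7 + 225)*L = -1624*L)
√(456074 + c(516)) = √(456074 - 1624*516) = √(456074 - 837984) = √(-381910) = I*√381910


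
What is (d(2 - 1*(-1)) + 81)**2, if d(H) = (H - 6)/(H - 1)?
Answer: 25281/4 ≈ 6320.3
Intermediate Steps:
d(H) = (-6 + H)/(-1 + H)
(d(2 - 1*(-1)) + 81)**2 = ((-6 + (2 - 1*(-1)))/(-1 + (2 - 1*(-1))) + 81)**2 = ((-6 + (2 + 1))/(-1 + (2 + 1)) + 81)**2 = ((-6 + 3)/(-1 + 3) + 81)**2 = (-3/2 + 81)**2 = (159/2)**2 = 25281/4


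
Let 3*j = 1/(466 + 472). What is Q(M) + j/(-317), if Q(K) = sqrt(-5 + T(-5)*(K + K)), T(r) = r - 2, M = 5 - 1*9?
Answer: -1/892038 + sqrt(51) ≈ 7.1414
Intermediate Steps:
M = -4 (M = 5 - 9 = -4)
j = 1/2814 (j = 1/(3*(466 + 472)) = (1/3)/938 = (1/3)*(1/938) = 1/2814 ≈ 0.00035537)
T(r) = -2 + r
Q(K) = sqrt(-5 - 14*K) (Q(K) = sqrt(-5 + (-2 - 5)*(K + K)) = sqrt(-5 - 14*K))
Q(M) + j/(-317) = sqrt(-5 - 14*(-4)) + (1/2814)/(-317) = sqrt(-5 + 56) + (1/2814)*(-1/317) = sqrt(51) - 1/892038 = -1/892038 + sqrt(51)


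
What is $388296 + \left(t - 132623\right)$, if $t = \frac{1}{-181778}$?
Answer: $\frac{46475726593}{181778} \approx 2.5567 \cdot 10^{5}$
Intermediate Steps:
$t = - \frac{1}{181778} \approx -5.5012 \cdot 10^{-6}$
$388296 + \left(t - 132623\right) = 388296 - \frac{24107943695}{181778} = \frac{46475726593}{181778}$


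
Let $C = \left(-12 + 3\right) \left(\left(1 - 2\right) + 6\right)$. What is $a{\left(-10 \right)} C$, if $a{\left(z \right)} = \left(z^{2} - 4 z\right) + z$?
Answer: $-5850$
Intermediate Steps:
$C = -45$ ($C = - 9 \left(-1 + 6\right) = \left(-9\right) 5 = -45$)
$a{\left(z \right)} = z^{2} - 3 z$
$a{\left(-10 \right)} C = - 10 \left(-3 - 10\right) \left(-45\right) = \left(-10\right) \left(-13\right) \left(-45\right) = 130 \left(-45\right) = -5850$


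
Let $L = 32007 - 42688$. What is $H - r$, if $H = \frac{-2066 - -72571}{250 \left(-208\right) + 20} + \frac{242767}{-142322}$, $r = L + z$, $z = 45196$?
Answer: $- \frac{25536108772467}{739789756} \approx -34518.0$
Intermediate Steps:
$L = -10681$ ($L = 32007 - 42688 = -10681$)
$r = 34515$ ($r = -10681 + 45196 = 34515$)
$H = - \frac{2265344127}{739789756}$ ($H = \frac{-2066 + 72571}{-52000 + 20} + 242767 \left(- \frac{1}{142322}\right) = \frac{70505}{-51980} - \frac{242767}{142322} = 70505 \left(- \frac{1}{51980}\right) - \frac{242767}{142322} = - \frac{14101}{10396} - \frac{242767}{142322} = - \frac{2265344127}{739789756} \approx -3.0621$)
$H - r = - \frac{2265344127}{739789756} - 34515 = - \frac{25536108772467}{739789756}$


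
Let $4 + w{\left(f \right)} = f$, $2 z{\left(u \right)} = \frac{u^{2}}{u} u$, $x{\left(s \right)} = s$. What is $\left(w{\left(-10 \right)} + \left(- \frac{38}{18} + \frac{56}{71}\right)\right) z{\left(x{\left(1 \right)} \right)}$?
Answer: $- \frac{9791}{1278} \approx -7.6612$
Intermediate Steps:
$z{\left(u \right)} = \frac{u^{2}}{2}$ ($z{\left(u \right)} = \frac{\frac{u^{2}}{u} u}{2} = \frac{u u}{2} = \frac{u^{2}}{2}$)
$w{\left(f \right)} = -4 + f$
$\left(w{\left(-10 \right)} + \left(- \frac{38}{18} + \frac{56}{71}\right)\right) z{\left(x{\left(1 \right)} \right)} = \left(\left(-4 - 10\right) + \left(- \frac{38}{18} + \frac{56}{71}\right)\right) \frac{1^{2}}{2} = \left(-14 + \left(\left(-38\right) \frac{1}{18} + 56 \cdot \frac{1}{71}\right)\right) \frac{1}{2} \cdot 1 = \left(-14 + \left(- \frac{19}{9} + \frac{56}{71}\right)\right) \frac{1}{2} = \left(-14 - \frac{845}{639}\right) \frac{1}{2} = \left(- \frac{9791}{639}\right) \frac{1}{2} = - \frac{9791}{1278}$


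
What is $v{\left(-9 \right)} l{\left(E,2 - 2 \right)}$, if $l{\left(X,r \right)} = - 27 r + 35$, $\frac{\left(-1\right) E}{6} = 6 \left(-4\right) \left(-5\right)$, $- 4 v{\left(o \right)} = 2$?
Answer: $- \frac{35}{2} \approx -17.5$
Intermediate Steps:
$v{\left(o \right)} = - \frac{1}{2}$ ($v{\left(o \right)} = \left(- \frac{1}{4}\right) 2 = - \frac{1}{2}$)
$E = -720$ ($E = - 6 \cdot 6 \left(-4\right) \left(-5\right) = - 6 \left(\left(-24\right) \left(-5\right)\right) = \left(-6\right) 120 = -720$)
$l{\left(X,r \right)} = 35 - 27 r$
$v{\left(-9 \right)} l{\left(E,2 - 2 \right)} = - \frac{35 - 27 \left(2 - 2\right)}{2} = - \frac{35 - 0}{2} = - \frac{35 + 0}{2} = \left(- \frac{1}{2}\right) 35 = - \frac{35}{2}$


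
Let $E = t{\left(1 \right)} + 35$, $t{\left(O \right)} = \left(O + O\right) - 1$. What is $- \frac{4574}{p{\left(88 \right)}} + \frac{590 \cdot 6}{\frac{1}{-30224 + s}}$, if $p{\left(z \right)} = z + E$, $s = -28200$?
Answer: $- \frac{12822901807}{62} \approx -2.0682 \cdot 10^{8}$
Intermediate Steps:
$t{\left(O \right)} = -1 + 2 O$ ($t{\left(O \right)} = 2 O - 1 = -1 + 2 O$)
$E = 36$ ($E = \left(-1 + 2 \cdot 1\right) + 35 = \left(-1 + 2\right) + 35 = 1 + 35 = 36$)
$p{\left(z \right)} = 36 + z$ ($p{\left(z \right)} = z + 36 = 36 + z$)
$- \frac{4574}{p{\left(88 \right)}} + \frac{590 \cdot 6}{\frac{1}{-30224 + s}} = - \frac{4574}{36 + 88} + \frac{590 \cdot 6}{\frac{1}{-30224 - 28200}} = - \frac{4574}{124} + \frac{3540}{\frac{1}{-58424}} = \left(-4574\right) \frac{1}{124} + \frac{3540}{- \frac{1}{58424}} = - \frac{2287}{62} + 3540 \left(-58424\right) = - \frac{2287}{62} - 206820960 = - \frac{12822901807}{62}$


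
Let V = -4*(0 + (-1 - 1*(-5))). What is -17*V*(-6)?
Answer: -1632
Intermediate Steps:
V = -16 (V = -4*(0 + (-1 + 5)) = -4*(0 + 4) = -4*4 = -16)
-17*V*(-6) = -17*(-16)*(-6) = 272*(-6) = -1632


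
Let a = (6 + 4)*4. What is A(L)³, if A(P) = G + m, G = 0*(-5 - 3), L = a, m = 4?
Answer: 64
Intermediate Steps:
a = 40 (a = 10*4 = 40)
L = 40
G = 0 (G = 0*(-8) = 0)
A(P) = 4 (A(P) = 0 + 4 = 4)
A(L)³ = 4³ = 64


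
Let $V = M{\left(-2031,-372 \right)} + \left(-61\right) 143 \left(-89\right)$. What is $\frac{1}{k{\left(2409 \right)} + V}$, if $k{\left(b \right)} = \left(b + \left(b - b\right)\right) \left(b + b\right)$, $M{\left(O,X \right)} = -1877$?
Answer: $\frac{1}{12381032} \approx 8.0769 \cdot 10^{-8}$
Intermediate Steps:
$k{\left(b \right)} = 2 b^{2}$ ($k{\left(b \right)} = \left(b + 0\right) 2 b = b 2 b = 2 b^{2}$)
$V = 774470$ ($V = -1877 + \left(-61\right) 143 \left(-89\right) = -1877 - -776347 = -1877 + 776347 = 774470$)
$\frac{1}{k{\left(2409 \right)} + V} = \frac{1}{2 \cdot 2409^{2} + 774470} = \frac{1}{2 \cdot 5803281 + 774470} = \frac{1}{11606562 + 774470} = \frac{1}{12381032}$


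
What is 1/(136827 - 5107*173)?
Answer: -1/746684 ≈ -1.3393e-6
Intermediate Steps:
1/(136827 - 5107*173) = 1/(136827 - 883511) = 1/(-746684) = -1/746684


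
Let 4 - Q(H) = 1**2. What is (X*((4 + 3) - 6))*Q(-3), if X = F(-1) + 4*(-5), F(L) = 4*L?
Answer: -72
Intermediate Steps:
X = -24 (X = 4*(-1) + 4*(-5) = -4 - 20 = -24)
Q(H) = 3 (Q(H) = 4 - 1*1**2 = 4 - 1*1 = 4 - 1 = 3)
(X*((4 + 3) - 6))*Q(-3) = -24*((4 + 3) - 6)*3 = -24*(7 - 6)*3 = -24*1*3 = -24*3 = -72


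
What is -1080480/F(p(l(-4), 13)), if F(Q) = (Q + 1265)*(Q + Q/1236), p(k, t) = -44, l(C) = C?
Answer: 111289440/5538049 ≈ 20.095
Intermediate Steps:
F(Q) = 1237*Q*(1265 + Q)/1236 (F(Q) = (1265 + Q)*(Q + Q*(1/1236)) = (1265 + Q)*(Q + Q/1236) = (1265 + Q)*(1237*Q/1236) = 1237*Q*(1265 + Q)/1236)
-1080480/F(p(l(-4), 13)) = -1080480*(-309/(13607*(1265 - 44))) = -1080480/((1237/1236)*(-44)*1221) = -1080480/(-5538049/103) = -1080480*(-103/5538049) = 111289440/5538049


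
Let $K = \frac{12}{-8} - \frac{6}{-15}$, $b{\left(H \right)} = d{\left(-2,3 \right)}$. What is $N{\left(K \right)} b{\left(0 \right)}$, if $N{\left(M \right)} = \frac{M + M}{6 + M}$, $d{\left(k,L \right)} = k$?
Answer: $\frac{44}{49} \approx 0.89796$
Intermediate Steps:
$b{\left(H \right)} = -2$
$K = - \frac{11}{10}$ ($K = 12 \left(- \frac{1}{8}\right) - - \frac{2}{5} = - \frac{3}{2} + \frac{2}{5} = - \frac{11}{10} \approx -1.1$)
$N{\left(M \right)} = \frac{2 M}{6 + M}$
$N{\left(K \right)} b{\left(0 \right)} = 2 \left(- \frac{11}{10}\right) \frac{1}{6 - \frac{11}{10}} \left(-2\right) = 2 \left(- \frac{11}{10}\right) \frac{1}{\frac{49}{10}} \left(-2\right) = 2 \left(- \frac{11}{10}\right) \frac{10}{49} \left(-2\right) = \left(- \frac{22}{49}\right) \left(-2\right) = \frac{44}{49}$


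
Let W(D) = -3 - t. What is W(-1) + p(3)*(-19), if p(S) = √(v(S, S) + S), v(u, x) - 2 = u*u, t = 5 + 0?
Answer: -8 - 19*√14 ≈ -79.092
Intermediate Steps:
t = 5
v(u, x) = 2 + u² (v(u, x) = 2 + u*u = 2 + u²)
W(D) = -8 (W(D) = -3 - 1*5 = -3 - 5 = -8)
p(S) = √(2 + S + S²) (p(S) = √((2 + S²) + S) = √(2 + S + S²))
W(-1) + p(3)*(-19) = -8 + √(2 + 3 + 3²)*(-19) = -8 + √(2 + 3 + 9)*(-19) = -8 + √14*(-19) = -8 - 19*√14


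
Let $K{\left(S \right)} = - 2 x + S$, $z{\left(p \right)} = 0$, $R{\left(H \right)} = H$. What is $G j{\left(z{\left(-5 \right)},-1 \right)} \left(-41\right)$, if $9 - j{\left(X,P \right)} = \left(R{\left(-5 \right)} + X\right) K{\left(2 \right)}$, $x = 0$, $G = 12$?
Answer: $-9348$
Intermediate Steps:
$K{\left(S \right)} = S$ ($K{\left(S \right)} = \left(-2\right) 0 + S = 0 + S = S$)
$j{\left(X,P \right)} = 19 - 2 X$ ($j{\left(X,P \right)} = 9 - \left(-5 + X\right) 2 = 9 - \left(-10 + 2 X\right) = 19 - 2 X$)
$G j{\left(z{\left(-5 \right)},-1 \right)} \left(-41\right) = 12 \left(19 - 0\right) \left(-41\right) = 12 \left(19 + 0\right) \left(-41\right) = 12 \cdot 19 \left(-41\right) = 228 \left(-41\right) = -9348$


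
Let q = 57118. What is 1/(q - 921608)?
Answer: -1/864490 ≈ -1.1568e-6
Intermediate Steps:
1/(q - 921608) = 1/(57118 - 921608) = 1/(-864490) = -1/864490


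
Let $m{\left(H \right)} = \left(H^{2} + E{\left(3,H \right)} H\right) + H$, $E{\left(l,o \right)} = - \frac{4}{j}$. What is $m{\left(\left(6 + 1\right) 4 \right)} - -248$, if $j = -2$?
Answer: $1116$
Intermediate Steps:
$E{\left(l,o \right)} = 2$ ($E{\left(l,o \right)} = - \frac{4}{-2} = \left(-4\right) \left(- \frac{1}{2}\right) = 2$)
$m{\left(H \right)} = H^{2} + 3 H$ ($m{\left(H \right)} = \left(H^{2} + 2 H\right) + H = H^{2} + 3 H$)
$m{\left(\left(6 + 1\right) 4 \right)} - -248 = \left(6 + 1\right) 4 \left(3 + \left(6 + 1\right) 4\right) - -248 = 7 \cdot 4 \left(3 + 7 \cdot 4\right) + 248 = 28 \left(3 + 28\right) + 248 = 28 \cdot 31 + 248 = 868 + 248 = 1116$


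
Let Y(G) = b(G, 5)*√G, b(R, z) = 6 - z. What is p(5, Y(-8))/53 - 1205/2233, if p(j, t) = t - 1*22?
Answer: -112991/118349 + 2*I*√2/53 ≈ -0.95473 + 0.053367*I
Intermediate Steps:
Y(G) = √G (Y(G) = (6 - 1*5)*√G = (6 - 5)*√G = 1*√G = √G)
p(j, t) = -22 + t (p(j, t) = t - 22 = -22 + t)
p(5, Y(-8))/53 - 1205/2233 = (-22 + √(-8))/53 - 1205/2233 = (-22 + 2*I*√2)*(1/53) - 1205*1/2233 = (-22/53 + 2*I*√2/53) - 1205/2233 = -112991/118349 + 2*I*√2/53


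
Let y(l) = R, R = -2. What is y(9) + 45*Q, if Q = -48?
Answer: -2162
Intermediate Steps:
y(l) = -2
y(9) + 45*Q = -2 + 45*(-48) = -2 - 2160 = -2162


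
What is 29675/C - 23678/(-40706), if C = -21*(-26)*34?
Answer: 823754471/377833092 ≈ 2.1802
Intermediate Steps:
C = 18564 (C = 546*34 = 18564)
29675/C - 23678/(-40706) = 29675/18564 - 23678/(-40706) = 29675*(1/18564) - 23678*(-1/40706) = 29675/18564 + 11839/20353 = 823754471/377833092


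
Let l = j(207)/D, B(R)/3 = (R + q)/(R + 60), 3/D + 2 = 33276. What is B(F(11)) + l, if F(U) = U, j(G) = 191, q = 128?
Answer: 451229965/213 ≈ 2.1185e+6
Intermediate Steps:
D = 3/33274 (D = 3/(-2 + 33276) = 3/33274 ≈ 9.0161e-5)
B(R) = 3*(128 + R)/(60 + R) (B(R) = 3*((R + 128)/(R + 60)) = 3*((128 + R)/(60 + R)) = 3*(128 + R)/(60 + R))
l = 6355334/3 (l = 191/(3/33274) = 191*(33274/3) = 6355334/3 ≈ 2.1184e+6)
B(F(11)) + l = 3*(128 + 11)/(60 + 11) + 6355334/3 = 3*139/71 + 6355334/3 = 3*(1/71)*139 + 6355334/3 = 417/71 + 6355334/3 = 451229965/213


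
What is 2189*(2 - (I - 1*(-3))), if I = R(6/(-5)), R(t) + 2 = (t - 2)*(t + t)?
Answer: -365563/25 ≈ -14623.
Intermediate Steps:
R(t) = -2 + 2*t*(-2 + t) (R(t) = -2 + (t - 2)*(t + t) = -2 + (-2 + t)*(2*t) = -2 + 2*t*(-2 + t))
I = 142/25 (I = -2 - 24/(-5) + 2*(6/(-5))² = -2 - 24*(-1)/5 + 2*(6*(-⅕))² = -2 - 4*(-6/5) + 2*(-6/5)² = -2 + 24/5 + 2*(36/25) = -2 + 24/5 + 72/25 = 142/25 ≈ 5.6800)
2189*(2 - (I - 1*(-3))) = 2189*(2 - (142/25 - 1*(-3))) = 2189*(2 - (142/25 + 3)) = 2189*(2 - 1*217/25) = 2189*(2 - 217/25) = 2189*(-167/25) = -365563/25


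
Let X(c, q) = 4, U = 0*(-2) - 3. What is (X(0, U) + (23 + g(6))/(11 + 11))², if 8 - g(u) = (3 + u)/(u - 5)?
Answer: 25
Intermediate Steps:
g(u) = 8 - (3 + u)/(-5 + u) (g(u) = 8 - (3 + u)/(u - 5) = 8 - (3 + u)/(-5 + u))
U = -3 (U = 0 - 3 = -3)
(X(0, U) + (23 + g(6))/(11 + 11))² = (4 + (23 + (-43 + 7*6)/(-5 + 6))/(11 + 11))² = (4 + (23 + (-43 + 42)/1)/22)² = (4 + (23 + 1*(-1))*(1/22))² = (4 + (23 - 1)*(1/22))² = (4 + 22*(1/22))² = (4 + 1)² = 5² = 25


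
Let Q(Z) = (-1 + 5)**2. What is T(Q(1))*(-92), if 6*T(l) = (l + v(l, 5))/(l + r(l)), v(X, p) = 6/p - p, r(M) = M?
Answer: -1403/240 ≈ -5.8458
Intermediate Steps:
Q(Z) = 16 (Q(Z) = 4**2 = 16)
v(X, p) = -p + 6/p
T(l) = (-19/5 + l)/(12*l) (T(l) = ((l + (-1*5 + 6/5))/(l + l))/6 = ((l + (-5 + 6*(1/5)))/((2*l)))/6 = ((l + (-5 + 6/5))*(1/(2*l)))/6 = ((l - 19/5)*(1/(2*l)))/6 = ((-19/5 + l)*(1/(2*l)))/6 = ((-19/5 + l)/(2*l))/6 = (-19/5 + l)/(12*l))
T(Q(1))*(-92) = ((1/60)*(-19 + 5*16)/16)*(-92) = ((1/60)*(1/16)*(-19 + 80))*(-92) = ((1/60)*(1/16)*61)*(-92) = (61/960)*(-92) = -1403/240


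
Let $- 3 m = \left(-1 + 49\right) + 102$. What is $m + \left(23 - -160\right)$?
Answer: $133$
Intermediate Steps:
$m = -50$ ($m = - \frac{\left(-1 + 49\right) + 102}{3} = - \frac{48 + 102}{3} = \left(- \frac{1}{3}\right) 150 = -50$)
$m + \left(23 - -160\right) = -50 + \left(23 - -160\right) = -50 + \left(23 + 160\right) = -50 + 183 = 133$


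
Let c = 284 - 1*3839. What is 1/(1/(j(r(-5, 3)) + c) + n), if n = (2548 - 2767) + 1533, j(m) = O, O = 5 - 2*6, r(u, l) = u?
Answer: 3562/4680467 ≈ 0.00076103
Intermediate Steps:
O = -7 (O = 5 - 12 = -7)
j(m) = -7
c = -3555 (c = 284 - 3839 = -3555)
n = 1314 (n = -219 + 1533 = 1314)
1/(1/(j(r(-5, 3)) + c) + n) = 1/(1/(-7 - 3555) + 1314) = 1/(1/(-3562) + 1314) = 1/(-1/3562 + 1314) = 1/(4680467/3562) = 3562/4680467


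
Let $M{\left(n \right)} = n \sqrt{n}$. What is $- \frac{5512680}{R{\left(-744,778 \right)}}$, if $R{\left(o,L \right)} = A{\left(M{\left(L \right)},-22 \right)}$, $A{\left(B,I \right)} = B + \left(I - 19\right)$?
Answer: $- \frac{75339960}{156969757} - \frac{1429621680 \sqrt{778}}{156969757} \approx -254.52$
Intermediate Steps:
$M{\left(n \right)} = n^{\frac{3}{2}}$
$A{\left(B,I \right)} = -19 + B + I$ ($A{\left(B,I \right)} = B + \left(-19 + I\right) = -19 + B + I$)
$R{\left(o,L \right)} = -41 + L^{\frac{3}{2}}$ ($R{\left(o,L \right)} = -19 + L^{\frac{3}{2}} - 22 = -41 + L^{\frac{3}{2}}$)
$- \frac{5512680}{R{\left(-744,778 \right)}} = - \frac{5512680}{-41 + 778^{\frac{3}{2}}} = - \frac{5512680}{-41 + 778 \sqrt{778}}$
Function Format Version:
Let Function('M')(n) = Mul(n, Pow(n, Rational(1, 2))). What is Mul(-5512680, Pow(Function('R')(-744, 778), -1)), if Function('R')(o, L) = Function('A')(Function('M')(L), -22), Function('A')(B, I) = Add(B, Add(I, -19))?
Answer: Add(Rational(-75339960, 156969757), Mul(Rational(-1429621680, 156969757), Pow(778, Rational(1, 2)))) ≈ -254.52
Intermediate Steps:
Function('M')(n) = Pow(n, Rational(3, 2))
Function('A')(B, I) = Add(-19, B, I) (Function('A')(B, I) = Add(B, Add(-19, I)) = Add(-19, B, I))
Function('R')(o, L) = Add(-41, Pow(L, Rational(3, 2))) (Function('R')(o, L) = Add(-19, Pow(L, Rational(3, 2)), -22) = Add(-41, Pow(L, Rational(3, 2))))
Mul(-5512680, Pow(Function('R')(-744, 778), -1)) = Mul(-5512680, Pow(Add(-41, Pow(778, Rational(3, 2))), -1)) = Mul(-5512680, Pow(Add(-41, Mul(778, Pow(778, Rational(1, 2)))), -1))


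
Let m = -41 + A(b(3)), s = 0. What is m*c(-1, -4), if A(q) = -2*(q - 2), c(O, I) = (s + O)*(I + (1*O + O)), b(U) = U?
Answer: -258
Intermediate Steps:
c(O, I) = O*(I + 2*O) (c(O, I) = (0 + O)*(I + (1*O + O)) = O*(I + (O + O)) = O*(I + 2*O))
A(q) = 4 - 2*q (A(q) = -2*(-2 + q) = 4 - 2*q)
m = -43 (m = -41 + (4 - 2*3) = -41 + (4 - 6) = -41 - 2 = -43)
m*c(-1, -4) = -(-43)*(-4 + 2*(-1)) = -(-43)*(-4 - 2) = -(-43)*(-6) = -43*6 = -258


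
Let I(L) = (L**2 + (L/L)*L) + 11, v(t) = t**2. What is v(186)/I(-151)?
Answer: 1116/731 ≈ 1.5267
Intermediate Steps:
I(L) = 11 + L + L**2 (I(L) = (L**2 + 1*L) + 11 = (L**2 + L) + 11 = (L + L**2) + 11 = 11 + L + L**2)
v(186)/I(-151) = 186**2/(11 - 151 + (-151)**2) = 34596/(11 - 151 + 22801) = 34596/22661 = 34596*(1/22661) = 1116/731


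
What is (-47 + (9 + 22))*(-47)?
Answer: 752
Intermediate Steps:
(-47 + (9 + 22))*(-47) = (-47 + 31)*(-47) = -16*(-47) = 752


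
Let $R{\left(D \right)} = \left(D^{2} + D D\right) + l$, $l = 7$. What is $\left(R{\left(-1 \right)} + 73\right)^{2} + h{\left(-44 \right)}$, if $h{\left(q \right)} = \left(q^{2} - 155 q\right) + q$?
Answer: $15436$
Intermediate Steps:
$h{\left(q \right)} = q^{2} - 154 q$
$R{\left(D \right)} = 7 + 2 D^{2}$ ($R{\left(D \right)} = \left(D^{2} + D D\right) + 7 = \left(D^{2} + D^{2}\right) + 7 = 2 D^{2} + 7 = 7 + 2 D^{2}$)
$\left(R{\left(-1 \right)} + 73\right)^{2} + h{\left(-44 \right)} = \left(\left(7 + 2 \left(-1\right)^{2}\right) + 73\right)^{2} - 44 \left(-154 - 44\right) = \left(\left(7 + 2 \cdot 1\right) + 73\right)^{2} - -8712 = \left(\left(7 + 2\right) + 73\right)^{2} + 8712 = \left(9 + 73\right)^{2} + 8712 = 82^{2} + 8712 = 6724 + 8712 = 15436$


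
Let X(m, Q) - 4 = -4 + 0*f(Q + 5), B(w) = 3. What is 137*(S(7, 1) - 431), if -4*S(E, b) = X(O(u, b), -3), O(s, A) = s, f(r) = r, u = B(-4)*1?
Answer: -59047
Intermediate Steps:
u = 3 (u = 3*1 = 3)
X(m, Q) = 0 (X(m, Q) = 4 + (-4 + 0*(Q + 5)) = 4 + (-4 + 0*(5 + Q)) = 4 + (-4 + 0) = 4 - 4 = 0)
S(E, b) = 0 (S(E, b) = -¼*0 = 0)
137*(S(7, 1) - 431) = 137*(0 - 431) = 137*(-431) = -59047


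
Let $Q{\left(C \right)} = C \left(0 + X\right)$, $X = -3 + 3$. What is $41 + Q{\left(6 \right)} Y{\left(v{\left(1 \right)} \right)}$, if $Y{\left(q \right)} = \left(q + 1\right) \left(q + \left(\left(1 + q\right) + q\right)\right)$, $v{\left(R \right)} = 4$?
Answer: $41$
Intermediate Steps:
$X = 0$
$Y{\left(q \right)} = \left(1 + q\right) \left(1 + 3 q\right)$ ($Y{\left(q \right)} = \left(1 + q\right) \left(q + \left(1 + 2 q\right)\right) = \left(1 + q\right) \left(1 + 3 q\right)$)
$Q{\left(C \right)} = 0$ ($Q{\left(C \right)} = C \left(0 + 0\right) = C 0 = 0$)
$41 + Q{\left(6 \right)} Y{\left(v{\left(1 \right)} \right)} = 41 + 0 \left(1 + 3 \cdot 4^{2} + 4 \cdot 4\right) = 41 + 0 \left(1 + 3 \cdot 16 + 16\right) = 41 + 0 \left(1 + 48 + 16\right) = 41 + 0 \cdot 65 = 41 + 0 = 41$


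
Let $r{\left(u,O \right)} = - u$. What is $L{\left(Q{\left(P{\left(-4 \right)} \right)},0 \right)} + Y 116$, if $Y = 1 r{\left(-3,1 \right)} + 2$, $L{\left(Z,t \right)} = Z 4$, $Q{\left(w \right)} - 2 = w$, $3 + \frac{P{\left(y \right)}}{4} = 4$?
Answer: $604$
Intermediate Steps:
$P{\left(y \right)} = 4$ ($P{\left(y \right)} = -12 + 4 \cdot 4 = -12 + 16 = 4$)
$Q{\left(w \right)} = 2 + w$
$L{\left(Z,t \right)} = 4 Z$
$Y = 5$ ($Y = 1 \left(\left(-1\right) \left(-3\right)\right) + 2 = 1 \cdot 3 + 2 = 3 + 2 = 5$)
$L{\left(Q{\left(P{\left(-4 \right)} \right)},0 \right)} + Y 116 = 4 \left(2 + 4\right) + 5 \cdot 116 = 4 \cdot 6 + 580 = 24 + 580 = 604$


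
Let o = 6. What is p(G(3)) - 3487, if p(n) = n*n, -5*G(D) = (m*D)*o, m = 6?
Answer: -75511/25 ≈ -3020.4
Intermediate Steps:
G(D) = -36*D/5 (G(D) = -6*D*6/5 = -36*D/5)
p(n) = n²
p(G(3)) - 3487 = (-36/5*3)² - 3487 = (-108/5)² - 3487 = 11664/25 - 3487 = -75511/25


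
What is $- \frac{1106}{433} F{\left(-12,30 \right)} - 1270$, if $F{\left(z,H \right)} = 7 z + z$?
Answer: $- \frac{443734}{433} \approx -1024.8$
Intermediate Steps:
$F{\left(z,H \right)} = 8 z$
$- \frac{1106}{433} F{\left(-12,30 \right)} - 1270 = - \frac{1106}{433} \cdot 8 \left(-12\right) - 1270 = \left(-1106\right) \frac{1}{433} \left(-96\right) - 1270 = \left(- \frac{1106}{433}\right) \left(-96\right) - 1270 = \frac{106176}{433} - 1270 = - \frac{443734}{433}$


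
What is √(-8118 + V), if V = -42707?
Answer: 5*I*√2033 ≈ 225.44*I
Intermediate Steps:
√(-8118 + V) = √(-8118 - 42707) = √(-50825) = 5*I*√2033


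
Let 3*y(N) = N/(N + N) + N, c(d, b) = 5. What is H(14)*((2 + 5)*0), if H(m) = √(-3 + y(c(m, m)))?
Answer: 0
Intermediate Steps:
y(N) = ⅙ + N/3 (y(N) = (N/(N + N) + N)/3 = (N/((2*N)) + N)/3 = (N*(1/(2*N)) + N)/3 = (½ + N)/3 = ⅙ + N/3)
H(m) = I*√42/6 (H(m) = √(-3 + (⅙ + (⅓)*5)) = √(-3 + (⅙ + 5/3)) = √(-3 + 11/6) = √(-7/6) = I*√42/6)
H(14)*((2 + 5)*0) = (I*√42/6)*((2 + 5)*0) = (I*√42/6)*(7*0) = (I*√42/6)*0 = 0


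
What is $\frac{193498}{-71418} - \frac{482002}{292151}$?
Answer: $- \frac{45477126517}{10432420059} \approx -4.3592$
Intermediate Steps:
$\frac{193498}{-71418} - \frac{482002}{292151} = 193498 \left(- \frac{1}{71418}\right) - \frac{482002}{292151} = - \frac{96749}{35709} - \frac{482002}{292151} = - \frac{45477126517}{10432420059}$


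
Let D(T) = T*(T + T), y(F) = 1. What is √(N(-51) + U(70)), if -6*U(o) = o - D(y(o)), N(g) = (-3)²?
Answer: I*√21/3 ≈ 1.5275*I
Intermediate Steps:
N(g) = 9
D(T) = 2*T² (D(T) = T*(2*T) = 2*T²)
U(o) = ⅓ - o/6 (U(o) = -(o - 2*1²)/6 = -(o - 2)/6 = -(-2 + o)/6 = ⅓ - o/6)
√(N(-51) + U(70)) = √(9 + (⅓ - ⅙*70)) = √(9 + (⅓ - 35/3)) = √(9 - 34/3) = √(-7/3) = I*√21/3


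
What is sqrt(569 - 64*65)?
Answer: 3*I*sqrt(399) ≈ 59.925*I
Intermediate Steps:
sqrt(569 - 64*65) = sqrt(569 - 4160) = sqrt(-3591) = 3*I*sqrt(399)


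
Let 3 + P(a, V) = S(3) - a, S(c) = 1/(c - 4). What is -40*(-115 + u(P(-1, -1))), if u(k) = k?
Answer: 4720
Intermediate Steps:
S(c) = 1/(-4 + c)
P(a, V) = -4 - a (P(a, V) = -3 + (1/(-4 + 3) - a) = -3 + (1/(-1) - a) = -3 + (-1 - a) = -4 - a)
-40*(-115 + u(P(-1, -1))) = -40*(-115 + (-4 - 1*(-1))) = -40*(-115 + (-4 + 1)) = -40*(-115 - 3) = -40*(-118) = 4720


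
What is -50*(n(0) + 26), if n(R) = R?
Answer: -1300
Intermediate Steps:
-50*(n(0) + 26) = -50*(0 + 26) = -50*26 = -1300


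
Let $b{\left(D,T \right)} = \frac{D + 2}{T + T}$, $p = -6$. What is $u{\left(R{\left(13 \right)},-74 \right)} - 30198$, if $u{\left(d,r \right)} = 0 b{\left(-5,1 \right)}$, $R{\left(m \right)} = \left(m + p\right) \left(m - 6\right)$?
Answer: $-30198$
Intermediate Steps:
$R{\left(m \right)} = \left(-6 + m\right)^{2}$ ($R{\left(m \right)} = \left(m - 6\right) \left(m - 6\right) = \left(-6 + m\right) \left(-6 + m\right) = \left(-6 + m\right)^{2}$)
$b{\left(D,T \right)} = \frac{2 + D}{2 T}$
$u{\left(d,r \right)} = 0$ ($u{\left(d,r \right)} = 0 \frac{2 - 5}{2 \cdot 1} = 0 \cdot \frac{1}{2} \cdot 1 \left(-3\right) = 0 \left(- \frac{3}{2}\right) = 0$)
$u{\left(R{\left(13 \right)},-74 \right)} - 30198 = 0 - 30198 = -30198$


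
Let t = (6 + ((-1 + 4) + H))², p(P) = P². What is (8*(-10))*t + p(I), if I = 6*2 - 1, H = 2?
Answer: -9559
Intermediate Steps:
I = 11 (I = 12 - 1 = 11)
t = 121 (t = (6 + ((-1 + 4) + 2))² = (6 + (3 + 2))² = (6 + 5)² = 11² = 121)
(8*(-10))*t + p(I) = (8*(-10))*121 + 11² = -80*121 + 121 = -9680 + 121 = -9559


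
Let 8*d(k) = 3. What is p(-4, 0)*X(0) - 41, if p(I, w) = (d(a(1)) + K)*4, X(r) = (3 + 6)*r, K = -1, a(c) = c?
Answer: -41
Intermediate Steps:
d(k) = 3/8 (d(k) = (⅛)*3 = 3/8)
X(r) = 9*r
p(I, w) = -5/2 (p(I, w) = (3/8 - 1)*4 = -5/8*4 = -5/2)
p(-4, 0)*X(0) - 41 = -45*0/2 - 41 = -5/2*0 - 41 = 0 - 41 = -41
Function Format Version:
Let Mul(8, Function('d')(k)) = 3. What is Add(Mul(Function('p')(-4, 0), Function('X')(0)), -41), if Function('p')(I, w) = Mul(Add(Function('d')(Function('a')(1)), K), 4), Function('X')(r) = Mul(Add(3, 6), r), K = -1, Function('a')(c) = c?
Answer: -41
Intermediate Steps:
Function('d')(k) = Rational(3, 8) (Function('d')(k) = Mul(Rational(1, 8), 3) = Rational(3, 8))
Function('X')(r) = Mul(9, r)
Function('p')(I, w) = Rational(-5, 2) (Function('p')(I, w) = Mul(Add(Rational(3, 8), -1), 4) = Mul(Rational(-5, 8), 4) = Rational(-5, 2))
Add(Mul(Function('p')(-4, 0), Function('X')(0)), -41) = Add(Mul(Rational(-5, 2), Mul(9, 0)), -41) = Add(Mul(Rational(-5, 2), 0), -41) = Add(0, -41) = -41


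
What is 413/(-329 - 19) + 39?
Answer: 13159/348 ≈ 37.813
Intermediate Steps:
413/(-329 - 19) + 39 = 413/(-348) + 39 = 413*(-1/348) + 39 = -413/348 + 39 = 13159/348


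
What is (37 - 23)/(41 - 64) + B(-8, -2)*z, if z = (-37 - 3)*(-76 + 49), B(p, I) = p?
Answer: -198734/23 ≈ -8640.6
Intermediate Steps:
z = 1080 (z = -40*(-27) = 1080)
(37 - 23)/(41 - 64) + B(-8, -2)*z = (37 - 23)/(41 - 64) - 8*1080 = 14/(-23) - 8640 = 14*(-1/23) - 8640 = -14/23 - 8640 = -198734/23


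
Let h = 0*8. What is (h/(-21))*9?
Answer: 0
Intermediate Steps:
h = 0
(h/(-21))*9 = (0/(-21))*9 = (0*(-1/21))*9 = 0*9 = 0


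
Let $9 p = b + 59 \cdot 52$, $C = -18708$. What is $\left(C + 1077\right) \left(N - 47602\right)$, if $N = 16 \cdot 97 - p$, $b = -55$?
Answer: $817810017$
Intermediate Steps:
$p = \frac{3013}{9}$ ($p = \frac{-55 + 59 \cdot 52}{9} = \frac{-55 + 3068}{9} = \frac{1}{9} \cdot 3013 = \frac{3013}{9} \approx 334.78$)
$N = \frac{10955}{9}$ ($N = 16 \cdot 97 - \frac{3013}{9} = 1552 - \frac{3013}{9} = \frac{10955}{9} \approx 1217.2$)
$\left(C + 1077\right) \left(N - 47602\right) = \left(-18708 + 1077\right) \left(\frac{10955}{9} - 47602\right) = \left(-17631\right) \left(- \frac{417463}{9}\right) = 817810017$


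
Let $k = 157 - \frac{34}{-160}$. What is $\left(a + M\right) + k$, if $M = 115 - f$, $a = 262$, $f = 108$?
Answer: $\frac{34097}{80} \approx 426.21$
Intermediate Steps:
$M = 7$ ($M = 115 - 108 = 7$)
$k = \frac{12577}{80}$ ($k = 157 - - \frac{17}{80} = 157 + \frac{17}{80} = \frac{12577}{80} \approx 157.21$)
$\left(a + M\right) + k = \left(262 + 7\right) + \frac{12577}{80} = 269 + \frac{12577}{80} = \frac{34097}{80}$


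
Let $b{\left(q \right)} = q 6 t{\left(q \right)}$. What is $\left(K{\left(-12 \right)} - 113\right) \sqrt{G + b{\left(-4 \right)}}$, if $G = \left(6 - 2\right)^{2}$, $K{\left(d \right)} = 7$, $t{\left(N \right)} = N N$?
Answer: $- 424 i \sqrt{23} \approx - 2033.4 i$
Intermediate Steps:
$t{\left(N \right)} = N^{2}$
$b{\left(q \right)} = 6 q^{3}$ ($b{\left(q \right)} = q 6 q^{2} = 6 q q^{2} = 6 q^{3}$)
$G = 16$ ($G = 4^{2} = 16$)
$\left(K{\left(-12 \right)} - 113\right) \sqrt{G + b{\left(-4 \right)}} = \left(7 - 113\right) \sqrt{16 + 6 \left(-4\right)^{3}} = - 106 \sqrt{16 + 6 \left(-64\right)} = - 106 \sqrt{16 - 384} = - 106 \sqrt{-368} = - 106 \cdot 4 i \sqrt{23} = - 424 i \sqrt{23}$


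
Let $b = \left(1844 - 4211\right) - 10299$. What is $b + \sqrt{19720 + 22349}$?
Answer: $-12666 + \sqrt{42069} \approx -12461.0$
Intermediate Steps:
$b = -12666$ ($b = -2367 - 10299 = -12666$)
$b + \sqrt{19720 + 22349} = -12666 + \sqrt{19720 + 22349} = -12666 + \sqrt{42069}$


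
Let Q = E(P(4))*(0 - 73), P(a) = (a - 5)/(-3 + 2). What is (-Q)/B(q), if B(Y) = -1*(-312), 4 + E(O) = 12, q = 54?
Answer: 73/39 ≈ 1.8718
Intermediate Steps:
P(a) = 5 - a (P(a) = (-5 + a)/(-1) = (-5 + a)*(-1) = 5 - a)
E(O) = 8 (E(O) = -4 + 12 = 8)
B(Y) = 312
Q = -584 (Q = 8*(0 - 73) = 8*(-73) = -584)
(-Q)/B(q) = -1*(-584)/312 = 584*(1/312) = 73/39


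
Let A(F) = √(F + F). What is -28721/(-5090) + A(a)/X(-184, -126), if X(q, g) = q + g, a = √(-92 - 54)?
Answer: 28721/5090 - 2^(¾)*73^(¼)*√I/310 ≈ 5.6314 - 0.011213*I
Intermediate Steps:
a = I*√146 (a = √(-146) = I*√146 ≈ 12.083*I)
A(F) = √2*√F (A(F) = √(2*F) = √2*√F)
X(q, g) = g + q
-28721/(-5090) + A(a)/X(-184, -126) = -28721/(-5090) + (√2*√(I*√146))/(-126 - 184) = -28721*(-1/5090) + (√2*(146^(¼)*√I))/(-310) = 28721/5090 + (2^(¾)*73^(¼)*√I)*(-1/310) = 28721/5090 - 2^(¾)*73^(¼)*√I/310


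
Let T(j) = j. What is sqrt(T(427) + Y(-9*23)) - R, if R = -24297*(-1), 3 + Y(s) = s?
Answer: -24297 + sqrt(217) ≈ -24282.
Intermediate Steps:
Y(s) = -3 + s
R = 24297
sqrt(T(427) + Y(-9*23)) - R = sqrt(427 + (-3 - 9*23)) - 1*24297 = sqrt(427 + (-3 - 207)) - 24297 = sqrt(427 - 210) - 24297 = sqrt(217) - 24297 = -24297 + sqrt(217)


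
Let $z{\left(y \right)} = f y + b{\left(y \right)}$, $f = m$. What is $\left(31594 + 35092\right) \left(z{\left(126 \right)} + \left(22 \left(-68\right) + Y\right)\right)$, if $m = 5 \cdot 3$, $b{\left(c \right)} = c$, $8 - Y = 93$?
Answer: $29008410$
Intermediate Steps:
$Y = -85$ ($Y = 8 - 93 = -85$)
$m = 15$
$f = 15$
$z{\left(y \right)} = 16 y$ ($z{\left(y \right)} = 15 y + y = 16 y$)
$\left(31594 + 35092\right) \left(z{\left(126 \right)} + \left(22 \left(-68\right) + Y\right)\right) = \left(31594 + 35092\right) \left(16 \cdot 126 + \left(22 \left(-68\right) - 85\right)\right) = 66686 \left(2016 - 1581\right) = 66686 \cdot 435 = 29008410$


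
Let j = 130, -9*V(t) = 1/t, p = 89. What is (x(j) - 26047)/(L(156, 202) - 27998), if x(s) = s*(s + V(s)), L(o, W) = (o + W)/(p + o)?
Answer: 5042345/15433092 ≈ 0.32672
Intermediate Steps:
V(t) = -1/(9*t)
L(o, W) = (W + o)/(89 + o) (L(o, W) = (o + W)/(89 + o) = (W + o)/(89 + o))
x(s) = s*(s - 1/(9*s))
(x(j) - 26047)/(L(156, 202) - 27998) = ((-1/9 + 130**2) - 26047)/((202 + 156)/(89 + 156) - 27998) = ((-1/9 + 16900) - 26047)/(358/245 - 27998) = (152099/9 - 26047)/((1/245)*358 - 27998) = -82324/(9*(358/245 - 27998)) = -82324/(9*(-6859152/245)) = -82324/9*(-245/6859152) = 5042345/15433092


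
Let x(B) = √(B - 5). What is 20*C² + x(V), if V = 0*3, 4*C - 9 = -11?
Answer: 5 + I*√5 ≈ 5.0 + 2.2361*I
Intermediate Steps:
C = -½ (C = 9/4 + (¼)*(-11) = 9/4 - 11/4 = -½ ≈ -0.50000)
V = 0
x(B) = √(-5 + B)
20*C² + x(V) = 20*(-½)² + √(-5 + 0) = 20*(¼) + √(-5) = 5 + I*√5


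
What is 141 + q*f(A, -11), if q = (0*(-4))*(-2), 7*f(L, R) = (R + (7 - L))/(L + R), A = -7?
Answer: 141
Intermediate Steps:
f(L, R) = (7 + R - L)/(7*(L + R)) (f(L, R) = ((R + (7 - L))/(L + R))/7 = ((7 + R - L)/(L + R))/7 = (7 + R - L)/(7*(L + R)))
q = 0 (q = 0*(-2) = 0)
141 + q*f(A, -11) = 141 + 0*((7 - 11 - 1*(-7))/(7*(-7 - 11))) = 141 + 0*((⅐)*(7 - 11 + 7)/(-18)) = 141 + 0*((⅐)*(-1/18)*3) = 141 + 0*(-1/42) = 141 + 0 = 141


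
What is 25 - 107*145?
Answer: -15490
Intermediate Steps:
25 - 107*145 = 25 - 15515 = -15490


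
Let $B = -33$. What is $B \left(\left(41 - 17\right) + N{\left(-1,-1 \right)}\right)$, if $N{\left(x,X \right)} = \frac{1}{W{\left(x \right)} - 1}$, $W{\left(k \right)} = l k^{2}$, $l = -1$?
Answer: $- \frac{1551}{2} \approx -775.5$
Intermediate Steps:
$W{\left(k \right)} = - k^{2}$
$N{\left(x,X \right)} = \frac{1}{-1 - x^{2}}$ ($N{\left(x,X \right)} = \frac{1}{- x^{2} - 1} = \frac{1}{-1 - x^{2}}$)
$B \left(\left(41 - 17\right) + N{\left(-1,-1 \right)}\right) = - 33 \left(\left(41 - 17\right) - \frac{1}{1 + \left(-1\right)^{2}}\right) = - 33 \left(\left(41 - 17\right) - \frac{1}{1 + 1}\right) = - 33 \left(24 - \frac{1}{2}\right) = \left(-33\right) \frac{47}{2} = - \frac{1551}{2}$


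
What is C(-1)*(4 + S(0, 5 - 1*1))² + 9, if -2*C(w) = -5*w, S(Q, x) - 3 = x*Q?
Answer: -227/2 ≈ -113.50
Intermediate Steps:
S(Q, x) = 3 + Q*x (S(Q, x) = 3 + x*Q = 3 + Q*x)
C(w) = 5*w/2 (C(w) = -(-5)*w/2 = 5*w/2)
C(-1)*(4 + S(0, 5 - 1*1))² + 9 = ((5/2)*(-1))*(4 + (3 + 0*(5 - 1*1)))² + 9 = -5*(4 + (3 + 0*(5 - 1)))²/2 + 9 = -5*(4 + (3 + 0*4))²/2 + 9 = -5*(4 + (3 + 0))²/2 + 9 = -5*(4 + 3)²/2 + 9 = -5/2*7² + 9 = -5/2*49 + 9 = -245/2 + 9 = -227/2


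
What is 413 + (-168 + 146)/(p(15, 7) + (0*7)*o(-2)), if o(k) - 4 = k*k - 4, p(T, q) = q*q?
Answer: 20215/49 ≈ 412.55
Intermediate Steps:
p(T, q) = q²
o(k) = k² (o(k) = 4 + (k*k - 4) = 4 + (k² - 4) = 4 + (-4 + k²) = k²)
413 + (-168 + 146)/(p(15, 7) + (0*7)*o(-2)) = 413 + (-168 + 146)/(7² + (0*7)*(-2)²) = 413 - 22/(49 + 0*4) = 413 - 22/(49 + 0) = 413 - 22/49 = 20215/49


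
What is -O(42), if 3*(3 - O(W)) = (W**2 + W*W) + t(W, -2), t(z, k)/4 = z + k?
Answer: 3679/3 ≈ 1226.3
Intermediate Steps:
t(z, k) = 4*k + 4*z (t(z, k) = 4*(z + k) = 4*(k + z) = 4*k + 4*z)
O(W) = 17/3 - 4*W/3 - 2*W**2/3 (O(W) = 3 - ((W**2 + W*W) + (4*(-2) + 4*W))/3 = 3 - ((W**2 + W**2) + (-8 + 4*W))/3 = 3 - (2*W**2 + (-8 + 4*W))/3 = 3 - (-8 + 2*W**2 + 4*W)/3 = 3 + (8/3 - 4*W/3 - 2*W**2/3) = 17/3 - 4*W/3 - 2*W**2/3)
-O(42) = -(17/3 - 4/3*42 - 2/3*42**2) = -(17/3 - 56 - 2/3*1764) = -(17/3 - 56 - 1176) = -1*(-3679/3) = 3679/3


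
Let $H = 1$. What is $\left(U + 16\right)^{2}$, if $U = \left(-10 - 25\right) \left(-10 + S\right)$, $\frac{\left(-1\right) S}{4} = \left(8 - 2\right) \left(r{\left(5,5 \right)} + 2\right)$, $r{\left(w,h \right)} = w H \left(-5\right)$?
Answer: $359254116$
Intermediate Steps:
$r{\left(w,h \right)} = - 5 w$ ($r{\left(w,h \right)} = w 1 \left(-5\right) = w \left(-5\right) = - 5 w$)
$S = 552$ ($S = - 4 \left(8 - 2\right) \left(\left(-5\right) 5 + 2\right) = - 4 \cdot 6 \left(-25 + 2\right) = - 4 \cdot 6 \left(-23\right) = \left(-4\right) \left(-138\right) = 552$)
$U = -18970$ ($U = \left(-10 - 25\right) \left(-10 + 552\right) = \left(-35\right) 542 = -18970$)
$\left(U + 16\right)^{2} = \left(-18970 + 16\right)^{2} = \left(-18954\right)^{2} = 359254116$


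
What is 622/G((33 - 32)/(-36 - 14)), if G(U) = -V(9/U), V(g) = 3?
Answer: -622/3 ≈ -207.33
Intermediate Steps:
G(U) = -3 (G(U) = -1*3 = -3)
622/G((33 - 32)/(-36 - 14)) = 622/(-3) = 622*(-1/3) = -622/3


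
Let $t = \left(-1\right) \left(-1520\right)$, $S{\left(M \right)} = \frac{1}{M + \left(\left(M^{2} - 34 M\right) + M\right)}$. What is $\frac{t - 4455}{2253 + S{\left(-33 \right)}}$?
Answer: $- \frac{6295575}{4832686} \approx -1.3027$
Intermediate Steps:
$S{\left(M \right)} = \frac{1}{M^{2} - 32 M}$ ($S{\left(M \right)} = \frac{1}{M + \left(M^{2} - 33 M\right)} = \frac{1}{M^{2} - 32 M}$)
$t = 1520$
$\frac{t - 4455}{2253 + S{\left(-33 \right)}} = \frac{1520 - 4455}{2253 + \frac{1}{\left(-33\right) \left(-32 - 33\right)}} = - \frac{2935}{2253 - \frac{1}{33 \left(-65\right)}} = - \frac{2935}{2253 - - \frac{1}{2145}} = - \frac{2935}{2253 + \frac{1}{2145}} = - \frac{2935}{\frac{4832686}{2145}} = \left(-2935\right) \frac{2145}{4832686} = - \frac{6295575}{4832686}$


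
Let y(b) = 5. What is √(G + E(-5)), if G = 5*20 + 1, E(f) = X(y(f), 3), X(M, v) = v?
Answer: 2*√26 ≈ 10.198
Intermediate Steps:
E(f) = 3
G = 101 (G = 100 + 1 = 101)
√(G + E(-5)) = √(101 + 3) = √104 = 2*√26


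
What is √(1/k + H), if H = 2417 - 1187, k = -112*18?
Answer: √34715506/168 ≈ 35.071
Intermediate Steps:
k = -2016
H = 1230
√(1/k + H) = √(1/(-2016) + 1230) = √(-1/2016 + 1230) = √(2479679/2016) = √34715506/168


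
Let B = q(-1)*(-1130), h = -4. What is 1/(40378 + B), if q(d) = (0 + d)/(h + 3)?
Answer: 1/39248 ≈ 2.5479e-5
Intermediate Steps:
q(d) = -d (q(d) = (0 + d)/(-4 + 3) = d/(-1) = d*(-1) = -d)
B = -1130 (B = -1*(-1)*(-1130) = 1*(-1130) = -1130)
1/(40378 + B) = 1/(40378 - 1130) = 1/39248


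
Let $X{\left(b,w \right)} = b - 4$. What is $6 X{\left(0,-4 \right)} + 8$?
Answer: $-16$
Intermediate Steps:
$X{\left(b,w \right)} = -4 + b$
$6 X{\left(0,-4 \right)} + 8 = 6 \left(-4 + 0\right) + 8 = 6 \left(-4\right) + 8 = -24 + 8 = -16$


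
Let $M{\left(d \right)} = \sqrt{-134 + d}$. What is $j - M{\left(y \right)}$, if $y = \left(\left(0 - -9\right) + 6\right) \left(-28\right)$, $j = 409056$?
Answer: $409056 - i \sqrt{554} \approx 4.0906 \cdot 10^{5} - 23.537 i$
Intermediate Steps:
$y = -420$ ($y = \left(\left(0 + 9\right) + 6\right) \left(-28\right) = \left(9 + 6\right) \left(-28\right) = 15 \left(-28\right) = -420$)
$j - M{\left(y \right)} = 409056 - \sqrt{-134 - 420} = 409056 - \sqrt{-554} = 409056 - i \sqrt{554}$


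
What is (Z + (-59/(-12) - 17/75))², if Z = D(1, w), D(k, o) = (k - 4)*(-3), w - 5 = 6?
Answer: 1874161/10000 ≈ 187.42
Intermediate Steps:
w = 11 (w = 5 + 6 = 11)
D(k, o) = 12 - 3*k (D(k, o) = (-4 + k)*(-3) = 12 - 3*k)
Z = 9 (Z = 12 - 3*1 = 12 - 3 = 9)
(Z + (-59/(-12) - 17/75))² = (9 + (-59/(-12) - 17/75))² = (9 + (-59*(-1/12) - 17*1/75))² = (9 + (59/12 - 17/75))² = (9 + 469/100)² = (1369/100)² = 1874161/10000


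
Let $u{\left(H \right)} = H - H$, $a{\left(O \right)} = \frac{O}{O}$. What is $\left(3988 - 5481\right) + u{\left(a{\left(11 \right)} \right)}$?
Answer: $-1493$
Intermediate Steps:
$a{\left(O \right)} = 1$
$u{\left(H \right)} = 0$
$\left(3988 - 5481\right) + u{\left(a{\left(11 \right)} \right)} = \left(3988 - 5481\right) + 0 = -1493 + 0 = -1493$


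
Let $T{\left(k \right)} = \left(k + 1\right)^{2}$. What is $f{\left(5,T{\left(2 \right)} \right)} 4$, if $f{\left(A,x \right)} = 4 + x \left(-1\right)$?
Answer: $-20$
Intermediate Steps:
$T{\left(k \right)} = \left(1 + k\right)^{2}$
$f{\left(A,x \right)} = 4 - x$
$f{\left(5,T{\left(2 \right)} \right)} 4 = \left(4 - \left(1 + 2\right)^{2}\right) 4 = \left(4 - 3^{2}\right) 4 = \left(4 - 9\right) 4 = \left(-5\right) 4 = -20$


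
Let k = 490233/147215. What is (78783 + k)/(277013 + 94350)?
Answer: 11598529578/54670204045 ≈ 0.21215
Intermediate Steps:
k = 490233/147215 (k = 490233*(1/147215) = 490233/147215 ≈ 3.3300)
(78783 + k)/(277013 + 94350) = (78783 + 490233/147215)/(277013 + 94350) = (11598529578/147215)/371363 = (11598529578/147215)*(1/371363) = 11598529578/54670204045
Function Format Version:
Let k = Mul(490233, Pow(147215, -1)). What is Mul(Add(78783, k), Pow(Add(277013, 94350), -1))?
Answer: Rational(11598529578, 54670204045) ≈ 0.21215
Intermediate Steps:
k = Rational(490233, 147215) (k = Mul(490233, Rational(1, 147215)) = Rational(490233, 147215) ≈ 3.3300)
Mul(Add(78783, k), Pow(Add(277013, 94350), -1)) = Mul(Add(78783, Rational(490233, 147215)), Pow(Add(277013, 94350), -1)) = Mul(Rational(11598529578, 147215), Pow(371363, -1)) = Mul(Rational(11598529578, 147215), Rational(1, 371363)) = Rational(11598529578, 54670204045)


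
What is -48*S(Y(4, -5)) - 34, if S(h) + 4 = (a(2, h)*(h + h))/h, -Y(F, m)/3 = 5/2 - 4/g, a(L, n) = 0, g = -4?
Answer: 158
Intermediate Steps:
Y(F, m) = -21/2 (Y(F, m) = -3*(5/2 - 4/(-4)) = -3*(5*(½) - 4*(-¼)) = -3*(5/2 + 1) = -3*7/2 = -21/2)
S(h) = -4 (S(h) = -4 + (0*(h + h))/h = -4 + (0*(2*h))/h = -4 + 0/h = -4 + 0 = -4)
-48*S(Y(4, -5)) - 34 = -48*(-4) - 34 = 192 - 34 = 158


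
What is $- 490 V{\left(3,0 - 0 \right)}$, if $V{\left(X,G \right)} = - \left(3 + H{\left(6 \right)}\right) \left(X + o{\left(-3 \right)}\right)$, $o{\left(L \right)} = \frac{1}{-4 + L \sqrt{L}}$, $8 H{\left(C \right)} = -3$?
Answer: $\frac{643125}{172} + \frac{15435 i \sqrt{3}}{172} \approx 3739.1 + 155.43 i$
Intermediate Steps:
$H{\left(C \right)} = - \frac{3}{8}$ ($H{\left(C \right)} = \frac{1}{8} \left(-3\right) = - \frac{3}{8}$)
$o{\left(L \right)} = \frac{1}{-4 + L^{\frac{3}{2}}}$
$V{\left(X,G \right)} = - \frac{21 X}{8} - \frac{21}{8 \left(-4 - 3 i \sqrt{3}\right)}$ ($V{\left(X,G \right)} = - \left(3 - \frac{3}{8}\right) \left(X + \frac{1}{-4 + \left(-3\right)^{\frac{3}{2}}}\right) = - \frac{21 \left(X + \frac{1}{-4 - 3 i \sqrt{3}}\right)}{8} = - (\frac{21 X}{8} + \frac{21}{8 \left(-4 - 3 i \sqrt{3}\right)}) = - \frac{21 X}{8} - \frac{21}{8 \left(-4 - 3 i \sqrt{3}\right)}$)
$- 490 V{\left(3,0 - 0 \right)} = - 490 \left(\frac{21}{86} - \frac{63}{8} - \frac{63 i \sqrt{3}}{344}\right) = - 490 \left(- \frac{2625}{344} - \frac{63 i \sqrt{3}}{344}\right) = \frac{643125}{172} + \frac{15435 i \sqrt{3}}{172}$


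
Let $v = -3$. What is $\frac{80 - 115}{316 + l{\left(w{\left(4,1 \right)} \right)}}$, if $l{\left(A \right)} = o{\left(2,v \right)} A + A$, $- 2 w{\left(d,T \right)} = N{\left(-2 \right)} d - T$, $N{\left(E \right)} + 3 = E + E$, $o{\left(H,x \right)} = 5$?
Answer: $- \frac{35}{403} \approx -0.086849$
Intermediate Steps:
$N{\left(E \right)} = -3 + 2 E$ ($N{\left(E \right)} = -3 + \left(E + E\right) = -3 + 2 E$)
$w{\left(d,T \right)} = \frac{T}{2} + \frac{7 d}{2}$ ($w{\left(d,T \right)} = - \frac{\left(-3 + 2 \left(-2\right)\right) d - T}{2} = - \frac{\left(-3 - 4\right) d - T}{2} = - \frac{- 7 d - T}{2} = - \frac{- T - 7 d}{2} = \frac{T}{2} + \frac{7 d}{2}$)
$l{\left(A \right)} = 6 A$ ($l{\left(A \right)} = 5 A + A = 6 A$)
$\frac{80 - 115}{316 + l{\left(w{\left(4,1 \right)} \right)}} = \frac{80 - 115}{316 + 6 \left(\frac{1}{2} \cdot 1 + \frac{7}{2} \cdot 4\right)} = - \frac{35}{316 + 6 \left(\frac{1}{2} + 14\right)} = - \frac{35}{316 + 6 \cdot \frac{29}{2}} = - \frac{35}{316 + 87} = - \frac{35}{403}$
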